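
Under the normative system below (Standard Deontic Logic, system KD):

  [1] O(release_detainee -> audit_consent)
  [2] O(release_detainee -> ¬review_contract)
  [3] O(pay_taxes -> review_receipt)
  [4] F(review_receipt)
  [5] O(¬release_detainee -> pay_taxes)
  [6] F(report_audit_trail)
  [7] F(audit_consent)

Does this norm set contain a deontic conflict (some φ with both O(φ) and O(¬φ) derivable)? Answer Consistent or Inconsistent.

Premise 7, F(audit_consent), is equivalent to O(¬audit_consent).
The contrapositive of premise 1 (O(release_detainee -> audit_consent)) is O(¬audit_consent -> ¬release_detainee), and O(¬audit_consent) is already established, so O(¬release_detainee).
Premise 5 is O(¬release_detainee -> pay_taxes); since O(¬release_detainee), deontic closure gives O(pay_taxes).
From O(pay_taxes) and premise 3, O(pay_taxes -> review_receipt), we obtain O(review_receipt).
Yet premise 4 is F(review_receipt), i.e. O(¬review_receipt).
We now have both O(review_receipt) and O(¬review_receipt) — review_receipt is simultaneously obligatory and forbidden, violating the D-axiom.

Inconsistent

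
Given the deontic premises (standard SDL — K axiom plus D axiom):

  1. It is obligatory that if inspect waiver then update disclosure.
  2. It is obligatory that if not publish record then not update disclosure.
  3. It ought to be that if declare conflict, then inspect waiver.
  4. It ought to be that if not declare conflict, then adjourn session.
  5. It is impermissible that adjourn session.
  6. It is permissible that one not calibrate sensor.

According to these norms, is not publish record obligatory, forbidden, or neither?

Premise 5, F(adjourn_session), is equivalent to O(¬adjourn_session).
Premise 4 is O(¬declare_conflict → adjourn_session); contrapositively O(¬adjourn_session → declare_conflict). Since O(¬adjourn_session) holds, K gives O(declare_conflict).
From O(declare_conflict) and premise 3, O(declare_conflict → inspect_waiver), we obtain O(inspect_waiver).
Applying K to premise 1 (O(inspect_waiver → update_disclosure)) and O(inspect_waiver) yields O(update_disclosure).
Premise 2 is O(¬publish_record → ¬update_disclosure); contrapositively O(update_disclosure → publish_record). Since O(update_disclosure) holds, K gives O(publish_record).
Premise 6 does not contribute to this derivation.
Thus O(publish_record), which is F(¬publish_record): ¬publish_record is forbidden.

Forbidden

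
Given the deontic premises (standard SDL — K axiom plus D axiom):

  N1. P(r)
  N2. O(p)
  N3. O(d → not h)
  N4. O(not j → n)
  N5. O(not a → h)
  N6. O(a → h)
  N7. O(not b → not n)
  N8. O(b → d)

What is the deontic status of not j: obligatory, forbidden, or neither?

Forbidden

By case analysis on a: premise 6 gives O(a → h) and premise 5 gives O(not a → h), so O(h) either way.
Premise 3, O(d → not h), contraposes to O(h → not d); with O(h) we get O(not d).
The contrapositive of premise 8 (O(b → d)) is O(not d → not b), and O(not d) is already established, so O(not b).
Applying K to premise 7 (O(not b → not n)) and O(not b) yields O(not n).
Premise 4, O(not j → n), contraposes to O(not n → j); with O(not n) we get O(j).
Premises 1, 2 do not contribute to this derivation.
Thus O(j), which is F(not j): not j is forbidden.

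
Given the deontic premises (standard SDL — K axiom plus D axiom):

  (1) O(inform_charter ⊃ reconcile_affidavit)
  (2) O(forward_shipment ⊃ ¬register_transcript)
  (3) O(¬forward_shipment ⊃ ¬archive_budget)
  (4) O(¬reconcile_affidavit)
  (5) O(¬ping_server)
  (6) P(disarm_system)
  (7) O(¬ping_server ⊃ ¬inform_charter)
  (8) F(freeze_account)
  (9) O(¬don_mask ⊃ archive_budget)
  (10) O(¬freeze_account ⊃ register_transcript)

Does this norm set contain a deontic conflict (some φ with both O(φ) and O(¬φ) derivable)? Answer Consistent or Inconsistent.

Consistent

Premise 1 is O(inform_charter ⊃ reconcile_affidavit), but O(inform_charter) is not derivable from the premises, so it does not yield O(reconcile_affidavit).
So O(reconcile_affidavit) is not derivable, and the apparent clash with O(¬reconcile_affidavit) does not arise.
A world satisfying every obligation exists (e.g. archive_budget=false, disarm_system=false, don_mask=true, forward_shipment=false, freeze_account=false, inform_charter=false, ping_server=false, reconcile_affidavit=false, register_transcript=true); no atom is both obligatory and forbidden, so the set is consistent.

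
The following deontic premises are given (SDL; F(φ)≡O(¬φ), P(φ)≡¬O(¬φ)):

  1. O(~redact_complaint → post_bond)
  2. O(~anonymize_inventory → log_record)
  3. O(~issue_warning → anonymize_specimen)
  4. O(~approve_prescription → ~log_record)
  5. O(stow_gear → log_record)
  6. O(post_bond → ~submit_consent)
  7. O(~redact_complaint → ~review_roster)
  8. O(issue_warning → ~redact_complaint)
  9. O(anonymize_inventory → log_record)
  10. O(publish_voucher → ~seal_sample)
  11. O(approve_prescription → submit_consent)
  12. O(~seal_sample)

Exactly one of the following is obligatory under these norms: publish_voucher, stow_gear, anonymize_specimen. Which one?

Premises 2 and 9 cover both cases: O(~anonymize_inventory → log_record) and O(anonymize_inventory → log_record). Since ~anonymize_inventory ∨ anonymize_inventory is a tautology, O(log_record) follows.
Premise 4 is O(~approve_prescription → ~log_record); contrapositively O(log_record → approve_prescription). Since O(log_record) holds, K gives O(approve_prescription).
Applying K to premise 11 (O(approve_prescription → submit_consent)) and O(approve_prescription) yields O(submit_consent).
Premise 6, O(post_bond → ~submit_consent), contraposes to O(submit_consent → ~post_bond); with O(submit_consent) we get O(~post_bond).
Premise 1, O(~redact_complaint → post_bond), contraposes to O(~post_bond → redact_complaint); with O(~post_bond) we get O(redact_complaint).
The contrapositive of premise 8 (O(issue_warning → ~redact_complaint)) is O(redact_complaint → ~issue_warning), and O(redact_complaint) is already established, so O(~issue_warning).
Applying K to premise 3 (O(~issue_warning → anonymize_specimen)) and O(~issue_warning) yields O(anonymize_specimen).
So O(anonymize_specimen) holds — anonymize_specimen is obligatory. None of the other listed options is made obligatory by any chain of premises.

anonymize_specimen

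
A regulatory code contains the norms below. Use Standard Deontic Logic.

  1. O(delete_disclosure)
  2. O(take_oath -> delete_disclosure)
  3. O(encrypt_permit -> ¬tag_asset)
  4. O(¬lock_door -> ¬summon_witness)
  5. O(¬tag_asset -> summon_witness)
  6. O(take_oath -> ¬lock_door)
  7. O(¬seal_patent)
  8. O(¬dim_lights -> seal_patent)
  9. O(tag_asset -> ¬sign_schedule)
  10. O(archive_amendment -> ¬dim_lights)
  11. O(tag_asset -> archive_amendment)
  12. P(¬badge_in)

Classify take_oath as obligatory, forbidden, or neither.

Forbidden

Premise 7 states O(¬seal_patent) outright.
Premise 8 is O(¬dim_lights -> seal_patent); contrapositively O(¬seal_patent -> dim_lights). Since O(¬seal_patent) holds, K gives O(dim_lights).
Premise 10, O(archive_amendment -> ¬dim_lights), contraposes to O(dim_lights -> ¬archive_amendment); with O(dim_lights) we get O(¬archive_amendment).
Premise 11, O(tag_asset -> archive_amendment), contraposes to O(¬archive_amendment -> ¬tag_asset); with O(¬archive_amendment) we get O(¬tag_asset).
From O(¬tag_asset) and premise 5, O(¬tag_asset -> summon_witness), we obtain O(summon_witness).
Premise 4 is O(¬lock_door -> ¬summon_witness); contrapositively O(summon_witness -> lock_door). Since O(summon_witness) holds, K gives O(lock_door).
The contrapositive of premise 6 (O(take_oath -> ¬lock_door)) is O(lock_door -> ¬take_oath), and O(lock_door) is already established, so O(¬take_oath).
Premises 1, 2, 3, 9, 12 do not contribute to this derivation.
Thus O(¬take_oath), which is F(take_oath): take_oath is forbidden.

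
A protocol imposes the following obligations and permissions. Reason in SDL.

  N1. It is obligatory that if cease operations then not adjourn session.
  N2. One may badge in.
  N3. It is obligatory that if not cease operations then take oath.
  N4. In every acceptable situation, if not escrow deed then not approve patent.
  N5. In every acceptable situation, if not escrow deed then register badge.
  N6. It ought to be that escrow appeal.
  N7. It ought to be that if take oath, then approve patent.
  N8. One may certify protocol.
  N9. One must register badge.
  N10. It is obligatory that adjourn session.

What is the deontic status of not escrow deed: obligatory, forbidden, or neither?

Forbidden

From premise 10 we have O(adjourn_session).
Premise 1 is O(cease_operations → ¬adjourn_session); contrapositively O(adjourn_session → ¬cease_operations). Since O(adjourn_session) holds, K gives O(¬cease_operations).
With premise 3, O(¬cease_operations → take_oath), the K-axiom yields O(take_oath).
From O(take_oath) and premise 7, O(take_oath → approve_patent), we obtain O(approve_patent).
Premise 4 is O(¬escrow_deed → ¬approve_patent); contrapositively O(approve_patent → escrow_deed). Since O(approve_patent) holds, K gives O(escrow_deed).
Premises 2, 5, 6, 8, 9 do not contribute to this derivation.
Thus O(escrow_deed), which is F(¬escrow_deed): ¬escrow_deed is forbidden.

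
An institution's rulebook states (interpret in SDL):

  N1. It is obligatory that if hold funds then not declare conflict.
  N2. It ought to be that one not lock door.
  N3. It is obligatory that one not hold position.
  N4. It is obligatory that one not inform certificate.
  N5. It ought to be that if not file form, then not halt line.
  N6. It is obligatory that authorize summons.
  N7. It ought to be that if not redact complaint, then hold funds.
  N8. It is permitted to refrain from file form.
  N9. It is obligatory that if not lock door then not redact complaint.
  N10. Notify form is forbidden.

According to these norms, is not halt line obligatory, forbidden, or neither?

Premise 5 is O(¬file_form → ¬halt_line), but O(¬file_form) is not derivable from the premises (the permission P(¬file_form) asserts only ¬O(file_form), not O(¬file_form)), so it does not yield O(¬halt_line).
No premise or chain of K-axiom applications forces O(¬halt_line), and none forces O(halt_line). So ¬halt_line is neither obligatory nor forbidden under these norms.

Neither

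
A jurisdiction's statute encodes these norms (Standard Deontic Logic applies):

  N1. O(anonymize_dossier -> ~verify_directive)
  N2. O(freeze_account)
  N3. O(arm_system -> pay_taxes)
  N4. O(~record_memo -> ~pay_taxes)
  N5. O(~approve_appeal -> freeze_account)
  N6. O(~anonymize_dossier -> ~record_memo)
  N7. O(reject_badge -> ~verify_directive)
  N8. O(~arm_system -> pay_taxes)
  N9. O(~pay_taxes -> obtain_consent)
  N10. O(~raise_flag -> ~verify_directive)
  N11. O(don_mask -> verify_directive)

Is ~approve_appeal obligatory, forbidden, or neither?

Neither

Premise 5 is O(~approve_appeal -> freeze_account); even if O(freeze_account) held, inferring O(~approve_appeal) would be affirming the consequent — invalid.
No premise or chain of K-axiom applications forces O(~approve_appeal), and none forces O(approve_appeal). So ~approve_appeal is neither obligatory nor forbidden under these norms.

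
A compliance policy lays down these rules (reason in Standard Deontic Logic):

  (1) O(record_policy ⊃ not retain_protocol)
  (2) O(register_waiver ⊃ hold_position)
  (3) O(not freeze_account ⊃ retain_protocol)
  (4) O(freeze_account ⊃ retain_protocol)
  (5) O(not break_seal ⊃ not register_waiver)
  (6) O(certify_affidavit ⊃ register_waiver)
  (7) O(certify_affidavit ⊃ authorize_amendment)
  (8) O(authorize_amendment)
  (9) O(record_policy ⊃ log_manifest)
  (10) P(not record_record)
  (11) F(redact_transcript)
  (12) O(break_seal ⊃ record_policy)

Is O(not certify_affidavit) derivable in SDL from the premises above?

Yes

Premises 4 and 3 are O(freeze_account ⊃ retain_protocol) and O(not freeze_account ⊃ retain_protocol); every ideal world satisfies freeze_account or not freeze_account, so in either case retain_protocol holds — hence O(retain_protocol).
The contrapositive of premise 1 (O(record_policy ⊃ not retain_protocol)) is O(retain_protocol ⊃ not record_policy), and O(retain_protocol) is already established, so O(not record_policy).
The contrapositive of premise 12 (O(break_seal ⊃ record_policy)) is O(not record_policy ⊃ not break_seal), and O(not record_policy) is already established, so O(not break_seal).
Premise 5 is O(not break_seal ⊃ not register_waiver); since O(not break_seal), deontic closure gives O(not register_waiver).
Premise 6 is O(certify_affidavit ⊃ register_waiver); contrapositively O(not register_waiver ⊃ not certify_affidavit). Since O(not register_waiver) holds, K gives O(not certify_affidavit).
Premises 2, 7, 8, 9, 10, 11 do not contribute to this derivation.
So O(not certify_affidavit) follows.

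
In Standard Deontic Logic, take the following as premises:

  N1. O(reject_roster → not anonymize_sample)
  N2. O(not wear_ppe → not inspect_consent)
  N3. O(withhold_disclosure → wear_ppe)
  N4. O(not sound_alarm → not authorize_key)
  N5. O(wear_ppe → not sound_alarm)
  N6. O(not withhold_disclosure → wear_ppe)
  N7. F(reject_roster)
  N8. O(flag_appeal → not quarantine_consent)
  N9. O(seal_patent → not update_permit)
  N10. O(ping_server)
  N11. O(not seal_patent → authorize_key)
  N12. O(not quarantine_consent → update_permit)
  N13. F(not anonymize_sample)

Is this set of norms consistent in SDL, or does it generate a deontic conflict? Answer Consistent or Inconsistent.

Consistent

Premise 1 is O(reject_roster → not anonymize_sample), but O(reject_roster) is not derivable from the premises, so it does not yield O(not anonymize_sample).
So O(not anonymize_sample) is not derivable, and the apparent clash with O(anonymize_sample) does not arise.
A world satisfying every obligation exists (e.g. anonymize_sample=true, authorize_key=false, flag_appeal=false, inspect_consent=false, ping_server=true, quarantine_consent=true, reject_roster=false, seal_patent=true, sound_alarm=false, update_permit=false, wear_ppe=true, withhold_disclosure=false); no atom is both obligatory and forbidden, so the set is consistent.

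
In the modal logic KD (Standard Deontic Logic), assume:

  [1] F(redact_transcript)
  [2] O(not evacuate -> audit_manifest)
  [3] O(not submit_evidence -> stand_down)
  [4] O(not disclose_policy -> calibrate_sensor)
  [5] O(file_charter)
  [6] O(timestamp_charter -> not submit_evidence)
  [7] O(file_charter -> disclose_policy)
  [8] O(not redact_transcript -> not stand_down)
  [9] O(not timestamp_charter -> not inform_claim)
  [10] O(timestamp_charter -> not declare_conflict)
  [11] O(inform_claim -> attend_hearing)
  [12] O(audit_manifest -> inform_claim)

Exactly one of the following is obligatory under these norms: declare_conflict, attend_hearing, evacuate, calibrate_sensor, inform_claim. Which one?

Premise 1 is F(redact_transcript), i.e. O(not redact_transcript).
From O(not redact_transcript) and premise 8, O(not redact_transcript -> not stand_down), we obtain O(not stand_down).
Premise 3, O(not submit_evidence -> stand_down), contraposes to O(not stand_down -> submit_evidence); with O(not stand_down) we get O(submit_evidence).
Premise 6, O(timestamp_charter -> not submit_evidence), contraposes to O(submit_evidence -> not timestamp_charter); with O(submit_evidence) we get O(not timestamp_charter).
Applying K to premise 9 (O(not timestamp_charter -> not inform_claim)) and O(not timestamp_charter) yields O(not inform_claim).
Premise 12, O(audit_manifest -> inform_claim), contraposes to O(not inform_claim -> not audit_manifest); with O(not inform_claim) we get O(not audit_manifest).
Premise 2 is O(not evacuate -> audit_manifest); contrapositively O(not audit_manifest -> evacuate). Since O(not audit_manifest) holds, K gives O(evacuate).
So O(evacuate) holds — evacuate is obligatory. None of the other listed options is made obligatory by any chain of premises.

evacuate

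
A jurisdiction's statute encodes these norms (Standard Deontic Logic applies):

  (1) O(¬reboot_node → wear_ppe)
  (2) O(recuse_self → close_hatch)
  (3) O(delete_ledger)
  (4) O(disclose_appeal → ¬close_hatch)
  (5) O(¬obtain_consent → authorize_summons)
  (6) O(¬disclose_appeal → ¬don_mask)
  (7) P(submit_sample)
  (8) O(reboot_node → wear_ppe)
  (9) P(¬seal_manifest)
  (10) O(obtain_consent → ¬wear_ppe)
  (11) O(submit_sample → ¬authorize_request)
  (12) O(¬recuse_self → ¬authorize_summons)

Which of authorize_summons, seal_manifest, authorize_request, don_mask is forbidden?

don_mask

By case analysis on reboot_node: premise 8 gives O(reboot_node → wear_ppe) and premise 1 gives O(¬reboot_node → wear_ppe), so O(wear_ppe) either way.
The contrapositive of premise 10 (O(obtain_consent → ¬wear_ppe)) is O(wear_ppe → ¬obtain_consent), and O(wear_ppe) is already established, so O(¬obtain_consent).
Premise 5 is O(¬obtain_consent → authorize_summons); since O(¬obtain_consent), deontic closure gives O(authorize_summons).
The contrapositive of premise 12 (O(¬recuse_self → ¬authorize_summons)) is O(authorize_summons → recuse_self), and O(authorize_summons) is already established, so O(recuse_self).
With premise 2, O(recuse_self → close_hatch), the K-axiom yields O(close_hatch).
The contrapositive of premise 4 (O(disclose_appeal → ¬close_hatch)) is O(close_hatch → ¬disclose_appeal), and O(close_hatch) is already established, so O(¬disclose_appeal).
Premise 6 is O(¬disclose_appeal → ¬don_mask); since O(¬disclose_appeal), deontic closure gives O(¬don_mask).
So O(¬don_mask) holds, i.e. don_mask is forbidden. None of the other listed options is forbidden under the premises.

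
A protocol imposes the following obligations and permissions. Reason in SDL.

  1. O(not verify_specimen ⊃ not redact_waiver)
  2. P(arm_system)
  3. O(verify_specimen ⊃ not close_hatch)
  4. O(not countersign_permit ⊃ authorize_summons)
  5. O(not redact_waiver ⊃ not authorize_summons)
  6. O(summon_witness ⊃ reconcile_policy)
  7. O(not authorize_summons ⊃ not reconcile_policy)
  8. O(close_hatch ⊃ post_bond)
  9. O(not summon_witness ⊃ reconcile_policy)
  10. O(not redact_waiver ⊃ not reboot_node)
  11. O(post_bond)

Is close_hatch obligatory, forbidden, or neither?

Premises 6 and 9 cover both cases: O(summon_witness ⊃ reconcile_policy) and O(not summon_witness ⊃ reconcile_policy). Since summon_witness ∨ not summon_witness is a tautology, O(reconcile_policy) follows.
The contrapositive of premise 7 (O(not authorize_summons ⊃ not reconcile_policy)) is O(reconcile_policy ⊃ authorize_summons), and O(reconcile_policy) is already established, so O(authorize_summons).
The contrapositive of premise 5 (O(not redact_waiver ⊃ not authorize_summons)) is O(authorize_summons ⊃ redact_waiver), and O(authorize_summons) is already established, so O(redact_waiver).
Premise 1 is O(not verify_specimen ⊃ not redact_waiver); contrapositively O(redact_waiver ⊃ verify_specimen). Since O(redact_waiver) holds, K gives O(verify_specimen).
Applying K to premise 3 (O(verify_specimen ⊃ not close_hatch)) and O(verify_specimen) yields O(not close_hatch).
Premises 2, 4, 8, 10, 11 do not contribute to this derivation.
Thus O(not close_hatch), which is F(close_hatch): close_hatch is forbidden.

Forbidden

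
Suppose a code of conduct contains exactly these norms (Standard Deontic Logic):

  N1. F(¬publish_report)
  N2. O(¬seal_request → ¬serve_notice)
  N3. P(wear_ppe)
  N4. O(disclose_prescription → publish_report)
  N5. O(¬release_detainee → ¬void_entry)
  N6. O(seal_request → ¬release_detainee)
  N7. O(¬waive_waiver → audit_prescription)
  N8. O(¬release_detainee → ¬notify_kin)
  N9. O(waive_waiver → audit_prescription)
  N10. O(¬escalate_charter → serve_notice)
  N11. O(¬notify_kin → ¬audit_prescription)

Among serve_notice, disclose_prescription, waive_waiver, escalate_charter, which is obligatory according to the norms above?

escalate_charter

By case analysis on ¬waive_waiver: premise 7 gives O(¬waive_waiver → audit_prescription) and premise 9 gives O(waive_waiver → audit_prescription), so O(audit_prescription) either way.
Premise 11, O(¬notify_kin → ¬audit_prescription), contraposes to O(audit_prescription → notify_kin); with O(audit_prescription) we get O(notify_kin).
The contrapositive of premise 8 (O(¬release_detainee → ¬notify_kin)) is O(notify_kin → release_detainee), and O(notify_kin) is already established, so O(release_detainee).
The contrapositive of premise 6 (O(seal_request → ¬release_detainee)) is O(release_detainee → ¬seal_request), and O(release_detainee) is already established, so O(¬seal_request).
Premise 2 is O(¬seal_request → ¬serve_notice); since O(¬seal_request), deontic closure gives O(¬serve_notice).
Premise 10, O(¬escalate_charter → serve_notice), contraposes to O(¬serve_notice → escalate_charter); with O(¬serve_notice) we get O(escalate_charter).
So O(escalate_charter) holds — escalate_charter is obligatory. None of the other listed options is made obligatory by any chain of premises.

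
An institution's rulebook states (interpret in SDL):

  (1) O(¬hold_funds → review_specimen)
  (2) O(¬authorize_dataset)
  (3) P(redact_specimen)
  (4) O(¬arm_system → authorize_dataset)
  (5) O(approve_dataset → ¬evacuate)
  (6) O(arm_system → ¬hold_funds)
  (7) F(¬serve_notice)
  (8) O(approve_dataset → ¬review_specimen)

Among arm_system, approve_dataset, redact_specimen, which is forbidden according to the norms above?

approve_dataset

Premise 2 states O(¬authorize_dataset) outright.
The contrapositive of premise 4 (O(¬arm_system → authorize_dataset)) is O(¬authorize_dataset → arm_system), and O(¬authorize_dataset) is already established, so O(arm_system).
With premise 6, O(arm_system → ¬hold_funds), the K-axiom yields O(¬hold_funds).
Applying K to premise 1 (O(¬hold_funds → review_specimen)) and O(¬hold_funds) yields O(review_specimen).
Premise 8 is O(approve_dataset → ¬review_specimen); contrapositively O(review_specimen → ¬approve_dataset). Since O(review_specimen) holds, K gives O(¬approve_dataset).
So O(¬approve_dataset) holds, i.e. approve_dataset is forbidden. None of the other listed options is forbidden under the premises.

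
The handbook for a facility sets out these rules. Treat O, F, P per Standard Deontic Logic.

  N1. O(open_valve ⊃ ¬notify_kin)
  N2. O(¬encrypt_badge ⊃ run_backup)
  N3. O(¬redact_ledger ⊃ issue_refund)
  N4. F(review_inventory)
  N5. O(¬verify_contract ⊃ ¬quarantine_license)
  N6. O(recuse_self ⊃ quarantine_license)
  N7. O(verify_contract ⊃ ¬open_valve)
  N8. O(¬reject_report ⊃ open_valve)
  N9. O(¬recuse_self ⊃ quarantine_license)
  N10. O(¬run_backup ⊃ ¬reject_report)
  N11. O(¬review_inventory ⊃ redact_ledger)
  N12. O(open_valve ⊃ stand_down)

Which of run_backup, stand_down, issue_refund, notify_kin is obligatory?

run_backup

Premises 6 and 9 cover both cases: O(recuse_self ⊃ quarantine_license) and O(¬recuse_self ⊃ quarantine_license). Since recuse_self ∨ ¬recuse_self is a tautology, O(quarantine_license) follows.
The contrapositive of premise 5 (O(¬verify_contract ⊃ ¬quarantine_license)) is O(quarantine_license ⊃ verify_contract), and O(quarantine_license) is already established, so O(verify_contract).
From O(verify_contract) and premise 7, O(verify_contract ⊃ ¬open_valve), we obtain O(¬open_valve).
Premise 8 is O(¬reject_report ⊃ open_valve); contrapositively O(¬open_valve ⊃ reject_report). Since O(¬open_valve) holds, K gives O(reject_report).
Premise 10 is O(¬run_backup ⊃ ¬reject_report); contrapositively O(reject_report ⊃ run_backup). Since O(reject_report) holds, K gives O(run_backup).
So O(run_backup) holds — run_backup is obligatory. None of the other listed options is made obligatory by any chain of premises.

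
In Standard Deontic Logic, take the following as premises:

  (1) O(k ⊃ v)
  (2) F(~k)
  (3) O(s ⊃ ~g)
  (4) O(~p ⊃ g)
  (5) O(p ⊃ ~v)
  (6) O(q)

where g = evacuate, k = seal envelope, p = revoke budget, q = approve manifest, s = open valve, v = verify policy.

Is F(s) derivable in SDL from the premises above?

Yes

Premise 2, F(~k), is equivalent to O(k).
With premise 1, O(k ⊃ v), the K-axiom yields O(v).
Premise 5, O(p ⊃ ~v), contraposes to O(v ⊃ ~p); with O(v) we get O(~p).
Premise 4 is O(~p ⊃ g); since O(~p), deontic closure gives O(g).
Premise 3, O(s ⊃ ~g), contraposes to O(g ⊃ ~s); with O(g) we get O(~s).
Premise 6 does not contribute to this derivation.
So O(~s) holds, i.e. F(s). The claim follows.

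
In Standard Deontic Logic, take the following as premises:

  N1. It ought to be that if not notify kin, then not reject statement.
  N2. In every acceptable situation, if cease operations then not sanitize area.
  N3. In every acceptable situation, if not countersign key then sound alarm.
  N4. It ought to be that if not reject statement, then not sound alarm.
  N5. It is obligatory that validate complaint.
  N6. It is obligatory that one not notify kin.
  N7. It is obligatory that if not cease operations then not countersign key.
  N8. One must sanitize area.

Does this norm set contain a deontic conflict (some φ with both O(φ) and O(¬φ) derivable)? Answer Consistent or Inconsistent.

Inconsistent

Premise 8 gives O(sanitize_area).
Premise 2, O(cease_operations → ¬sanitize_area), contraposes to O(sanitize_area → ¬cease_operations); with O(sanitize_area) we get O(¬cease_operations).
Applying K to premise 7 (O(¬cease_operations → ¬countersign_key)) and O(¬cease_operations) yields O(¬countersign_key).
Premise 3 is O(¬countersign_key → sound_alarm); since O(¬countersign_key), deontic closure gives O(sound_alarm).
Premise 4, O(¬reject_statement → ¬sound_alarm), contraposes to O(sound_alarm → reject_statement); with O(sound_alarm) we get O(reject_statement).
Premise 1, O(¬notify_kin → ¬reject_statement), contraposes to O(reject_statement → notify_kin); with O(reject_statement) we get O(notify_kin).
Yet premise 6 states O(¬notify_kin).
We now have both O(notify_kin) and O(¬notify_kin) — notify_kin is simultaneously obligatory and forbidden, violating the D-axiom.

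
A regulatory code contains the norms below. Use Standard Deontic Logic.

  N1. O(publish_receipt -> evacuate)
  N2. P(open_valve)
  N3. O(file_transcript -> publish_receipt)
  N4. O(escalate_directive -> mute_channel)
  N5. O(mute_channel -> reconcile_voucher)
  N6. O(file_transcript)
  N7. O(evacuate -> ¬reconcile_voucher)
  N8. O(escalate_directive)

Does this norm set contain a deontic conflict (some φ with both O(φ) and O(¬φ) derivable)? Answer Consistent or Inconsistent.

Inconsistent

From premise 6 we have O(file_transcript).
Premise 3 is O(file_transcript -> publish_receipt); since O(file_transcript), deontic closure gives O(publish_receipt).
Applying K to premise 1 (O(publish_receipt -> evacuate)) and O(publish_receipt) yields O(evacuate).
From O(evacuate) and premise 7, O(evacuate -> ¬reconcile_voucher), we obtain O(¬reconcile_voucher).
Premise 5 is O(mute_channel -> reconcile_voucher); contrapositively O(¬reconcile_voucher -> ¬mute_channel). Since O(¬reconcile_voucher) holds, K gives O(¬mute_channel).
The contrapositive of premise 4 (O(escalate_directive -> mute_channel)) is O(¬mute_channel -> ¬escalate_directive), and O(¬mute_channel) is already established, so O(¬escalate_directive).
Yet premise 8 states O(escalate_directive).
We now have both O(¬escalate_directive) and O(escalate_directive) — escalate_directive is simultaneously obligatory and forbidden, violating the D-axiom.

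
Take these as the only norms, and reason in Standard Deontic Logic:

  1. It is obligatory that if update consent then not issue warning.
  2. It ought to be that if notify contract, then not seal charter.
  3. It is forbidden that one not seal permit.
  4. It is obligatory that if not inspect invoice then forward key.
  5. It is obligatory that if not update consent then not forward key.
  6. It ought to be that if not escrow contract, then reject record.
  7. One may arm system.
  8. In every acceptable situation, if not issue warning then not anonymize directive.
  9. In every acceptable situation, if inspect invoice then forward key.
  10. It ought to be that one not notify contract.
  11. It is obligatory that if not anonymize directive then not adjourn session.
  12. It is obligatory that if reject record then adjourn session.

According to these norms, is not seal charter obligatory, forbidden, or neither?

Neither

Premise 2 is O(notify_contract → ¬seal_charter), but O(notify_contract) is not derivable from the premises, so it does not yield O(¬seal_charter).
No premise or chain of K-axiom applications forces O(¬seal_charter), and none forces O(seal_charter). So ¬seal_charter is neither obligatory nor forbidden under these norms.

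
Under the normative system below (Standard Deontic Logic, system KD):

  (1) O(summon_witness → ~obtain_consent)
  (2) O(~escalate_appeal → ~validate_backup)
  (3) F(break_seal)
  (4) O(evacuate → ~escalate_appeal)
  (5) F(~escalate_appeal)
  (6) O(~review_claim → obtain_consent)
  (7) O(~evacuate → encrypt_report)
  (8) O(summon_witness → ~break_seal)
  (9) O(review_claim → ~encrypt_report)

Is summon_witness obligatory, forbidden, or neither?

Forbidden

Premise 5 is F(~escalate_appeal), i.e. O(escalate_appeal).
The contrapositive of premise 4 (O(evacuate → ~escalate_appeal)) is O(escalate_appeal → ~evacuate), and O(escalate_appeal) is already established, so O(~evacuate).
With premise 7, O(~evacuate → encrypt_report), the K-axiom yields O(encrypt_report).
Premise 9, O(review_claim → ~encrypt_report), contraposes to O(encrypt_report → ~review_claim); with O(encrypt_report) we get O(~review_claim).
Applying K to premise 6 (O(~review_claim → obtain_consent)) and O(~review_claim) yields O(obtain_consent).
The contrapositive of premise 1 (O(summon_witness → ~obtain_consent)) is O(obtain_consent → ~summon_witness), and O(obtain_consent) is already established, so O(~summon_witness).
Premises 2, 3, 8 do not contribute to this derivation.
Thus O(~summon_witness), which is F(summon_witness): summon_witness is forbidden.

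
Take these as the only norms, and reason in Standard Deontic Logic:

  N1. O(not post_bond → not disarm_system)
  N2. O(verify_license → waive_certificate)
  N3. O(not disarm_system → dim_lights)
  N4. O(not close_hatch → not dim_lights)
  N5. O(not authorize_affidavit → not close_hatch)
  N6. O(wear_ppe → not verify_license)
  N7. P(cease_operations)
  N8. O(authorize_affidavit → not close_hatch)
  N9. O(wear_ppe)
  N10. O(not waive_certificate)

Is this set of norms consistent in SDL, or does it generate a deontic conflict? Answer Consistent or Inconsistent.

Premise 2 is O(verify_license → waive_certificate), but O(verify_license) is not derivable from the premises, so it does not yield O(waive_certificate).
So O(waive_certificate) is not derivable, and the apparent clash with O(not waive_certificate) does not arise.
A world satisfying every obligation exists (e.g. authorize_affidavit=false, cease_operations=false, close_hatch=false, dim_lights=false, disarm_system=true, post_bond=true, verify_license=false, waive_certificate=false, wear_ppe=true); no atom is both obligatory and forbidden, so the set is consistent.

Consistent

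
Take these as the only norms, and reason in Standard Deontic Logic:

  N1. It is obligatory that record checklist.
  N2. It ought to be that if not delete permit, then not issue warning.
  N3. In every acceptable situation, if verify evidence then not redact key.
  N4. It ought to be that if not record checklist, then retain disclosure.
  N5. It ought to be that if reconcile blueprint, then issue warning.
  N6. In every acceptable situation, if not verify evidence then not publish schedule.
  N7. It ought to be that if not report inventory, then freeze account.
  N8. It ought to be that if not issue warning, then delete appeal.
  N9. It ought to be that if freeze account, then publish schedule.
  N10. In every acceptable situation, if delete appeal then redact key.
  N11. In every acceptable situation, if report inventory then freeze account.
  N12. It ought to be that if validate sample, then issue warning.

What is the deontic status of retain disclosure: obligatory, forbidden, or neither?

Neither

Premise 4 is O(¬record_checklist → retain_disclosure), but O(¬record_checklist) is not derivable from the premises, so it does not yield O(retain_disclosure).
No premise or chain of K-axiom applications forces O(retain_disclosure), and none forces O(¬retain_disclosure). So retain_disclosure is neither obligatory nor forbidden under these norms.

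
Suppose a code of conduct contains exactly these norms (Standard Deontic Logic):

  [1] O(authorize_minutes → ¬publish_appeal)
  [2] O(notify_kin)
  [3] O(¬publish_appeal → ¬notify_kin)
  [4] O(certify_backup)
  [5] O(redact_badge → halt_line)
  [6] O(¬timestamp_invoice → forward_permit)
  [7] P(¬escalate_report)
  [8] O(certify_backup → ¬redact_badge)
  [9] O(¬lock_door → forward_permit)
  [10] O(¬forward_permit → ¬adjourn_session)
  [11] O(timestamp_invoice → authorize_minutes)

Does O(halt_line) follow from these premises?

No

Premise 5 is O(redact_badge → halt_line), but O(redact_badge) is not derivable from the premises, so it does not yield O(halt_line).
No other premise forces O(halt_line). An ideal world satisfying every premise can still have halt_line false, so O(halt_line) is not derivable.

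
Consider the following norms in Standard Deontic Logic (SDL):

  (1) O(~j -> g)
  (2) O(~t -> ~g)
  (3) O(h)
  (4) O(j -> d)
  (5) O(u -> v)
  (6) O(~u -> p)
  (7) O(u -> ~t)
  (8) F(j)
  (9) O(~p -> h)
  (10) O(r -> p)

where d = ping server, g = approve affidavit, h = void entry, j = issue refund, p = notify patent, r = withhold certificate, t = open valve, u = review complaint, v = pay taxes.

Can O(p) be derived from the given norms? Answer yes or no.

Premise 8, F(j), is equivalent to O(~j).
From O(~j) and premise 1, O(~j -> g), we obtain O(g).
The contrapositive of premise 2 (O(~t -> ~g)) is O(g -> t), and O(g) is already established, so O(t).
Premise 7 is O(u -> ~t); contrapositively O(t -> ~u). Since O(t) holds, K gives O(~u).
Premise 6 is O(~u -> p); since O(~u), deontic closure gives O(p).
Premises 3, 4, 5, 9, 10 do not contribute to this derivation.
So O(p) follows.

Yes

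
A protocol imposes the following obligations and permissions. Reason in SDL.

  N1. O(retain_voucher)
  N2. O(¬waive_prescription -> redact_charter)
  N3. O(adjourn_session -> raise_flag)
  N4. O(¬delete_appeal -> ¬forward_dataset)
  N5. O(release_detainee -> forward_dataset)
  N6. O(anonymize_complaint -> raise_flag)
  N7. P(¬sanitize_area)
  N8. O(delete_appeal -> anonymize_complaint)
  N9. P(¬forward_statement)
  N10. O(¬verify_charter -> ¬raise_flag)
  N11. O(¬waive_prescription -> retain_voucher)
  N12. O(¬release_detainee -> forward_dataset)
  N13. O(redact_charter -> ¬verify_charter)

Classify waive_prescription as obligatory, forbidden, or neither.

Obligatory

By case analysis on release_detainee: premise 5 gives O(release_detainee -> forward_dataset) and premise 12 gives O(¬release_detainee -> forward_dataset), so O(forward_dataset) either way.
The contrapositive of premise 4 (O(¬delete_appeal -> ¬forward_dataset)) is O(forward_dataset -> delete_appeal), and O(forward_dataset) is already established, so O(delete_appeal).
Applying K to premise 8 (O(delete_appeal -> anonymize_complaint)) and O(delete_appeal) yields O(anonymize_complaint).
Premise 6 is O(anonymize_complaint -> raise_flag); since O(anonymize_complaint), deontic closure gives O(raise_flag).
Premise 10, O(¬verify_charter -> ¬raise_flag), contraposes to O(raise_flag -> verify_charter); with O(raise_flag) we get O(verify_charter).
The contrapositive of premise 13 (O(redact_charter -> ¬verify_charter)) is O(verify_charter -> ¬redact_charter), and O(verify_charter) is already established, so O(¬redact_charter).
The contrapositive of premise 2 (O(¬waive_prescription -> redact_charter)) is O(¬redact_charter -> waive_prescription), and O(¬redact_charter) is already established, so O(waive_prescription).
Premises 1, 3, 7, 9, 11 do not contribute to this derivation.
Hence waive_prescription is obligatory.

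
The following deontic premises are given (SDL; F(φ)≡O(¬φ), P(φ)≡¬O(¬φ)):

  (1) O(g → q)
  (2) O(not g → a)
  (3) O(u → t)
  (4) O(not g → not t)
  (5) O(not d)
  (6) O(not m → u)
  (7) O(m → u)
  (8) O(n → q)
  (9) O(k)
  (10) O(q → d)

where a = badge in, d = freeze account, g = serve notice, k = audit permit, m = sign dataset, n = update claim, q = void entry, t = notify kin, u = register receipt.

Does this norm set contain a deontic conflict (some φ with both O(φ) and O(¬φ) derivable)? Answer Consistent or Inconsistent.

Premises 6 and 7 cover both cases: O(not m → u) and O(m → u). Since not m ∨ m is a tautology, O(u) follows.
Premise 3 is O(u → t); since O(u), deontic closure gives O(t).
Premise 4, O(not g → not t), contraposes to O(t → g); with O(t) we get O(g).
Premise 1 is O(g → q); since O(g), deontic closure gives O(q).
Applying K to premise 10 (O(q → d)) and O(q) yields O(d).
However, premise 5 gives O(not d).
We now have both O(d) and O(not d) — d is simultaneously obligatory and forbidden, violating the D-axiom.

Inconsistent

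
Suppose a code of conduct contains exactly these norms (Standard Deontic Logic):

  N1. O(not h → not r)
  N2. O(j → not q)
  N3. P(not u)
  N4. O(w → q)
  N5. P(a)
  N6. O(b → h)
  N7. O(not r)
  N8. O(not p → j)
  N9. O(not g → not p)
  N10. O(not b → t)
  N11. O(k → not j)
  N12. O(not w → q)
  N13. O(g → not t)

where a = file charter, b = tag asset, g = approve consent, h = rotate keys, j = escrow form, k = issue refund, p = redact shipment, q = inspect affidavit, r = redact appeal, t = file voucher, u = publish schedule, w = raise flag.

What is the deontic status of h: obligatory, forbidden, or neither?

Premises 12 and 4 cover both cases: O(not w → q) and O(w → q). Since not w ∨ w is a tautology, O(q) follows.
The contrapositive of premise 2 (O(j → not q)) is O(q → not j), and O(q) is already established, so O(not j).
Premise 8 is O(not p → j); contrapositively O(not j → p). Since O(not j) holds, K gives O(p).
The contrapositive of premise 9 (O(not g → not p)) is O(p → g), and O(p) is already established, so O(g).
From O(g) and premise 13, O(g → not t), we obtain O(not t).
Premise 10 is O(not b → t); contrapositively O(not t → b). Since O(not t) holds, K gives O(b).
From O(b) and premise 6, O(b → h), we obtain O(h).
Premises 1, 3, 5, 7, 11 do not contribute to this derivation.
Hence h is obligatory.

Obligatory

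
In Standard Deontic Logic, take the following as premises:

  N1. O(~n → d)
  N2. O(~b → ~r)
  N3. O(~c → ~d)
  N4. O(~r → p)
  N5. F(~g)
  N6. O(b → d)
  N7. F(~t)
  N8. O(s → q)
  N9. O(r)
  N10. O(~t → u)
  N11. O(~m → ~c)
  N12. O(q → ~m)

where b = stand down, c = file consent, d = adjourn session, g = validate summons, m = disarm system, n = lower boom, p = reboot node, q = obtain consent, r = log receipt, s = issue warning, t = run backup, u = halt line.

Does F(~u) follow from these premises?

No

Premise 10 is O(~t → u), but O(~t) is not derivable from the premises, so it does not yield O(u).
No other premise forces O(u). An ideal world satisfying every premise can still have ~u true, so F(~u) is not derivable.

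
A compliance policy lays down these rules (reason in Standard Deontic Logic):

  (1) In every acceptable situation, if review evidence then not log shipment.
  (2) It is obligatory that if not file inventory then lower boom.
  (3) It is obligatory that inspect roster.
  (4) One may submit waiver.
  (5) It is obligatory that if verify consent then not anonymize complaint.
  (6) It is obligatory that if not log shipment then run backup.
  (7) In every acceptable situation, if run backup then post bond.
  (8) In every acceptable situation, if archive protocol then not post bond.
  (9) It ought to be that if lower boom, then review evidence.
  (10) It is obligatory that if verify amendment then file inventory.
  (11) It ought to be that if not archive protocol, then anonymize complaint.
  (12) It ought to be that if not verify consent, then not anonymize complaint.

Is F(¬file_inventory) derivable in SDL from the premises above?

Yes

By case analysis on ¬verify_consent: premise 12 gives O(¬verify_consent → ¬anonymize_complaint) and premise 5 gives O(verify_consent → ¬anonymize_complaint), so O(¬anonymize_complaint) either way.
The contrapositive of premise 11 (O(¬archive_protocol → anonymize_complaint)) is O(¬anonymize_complaint → archive_protocol), and O(¬anonymize_complaint) is already established, so O(archive_protocol).
Premise 8 is O(archive_protocol → ¬post_bond); since O(archive_protocol), deontic closure gives O(¬post_bond).
Premise 7, O(run_backup → post_bond), contraposes to O(¬post_bond → ¬run_backup); with O(¬post_bond) we get O(¬run_backup).
The contrapositive of premise 6 (O(¬log_shipment → run_backup)) is O(¬run_backup → log_shipment), and O(¬run_backup) is already established, so O(log_shipment).
Premise 1 is O(review_evidence → ¬log_shipment); contrapositively O(log_shipment → ¬review_evidence). Since O(log_shipment) holds, K gives O(¬review_evidence).
Premise 9 is O(lower_boom → review_evidence); contrapositively O(¬review_evidence → ¬lower_boom). Since O(¬review_evidence) holds, K gives O(¬lower_boom).
Premise 2, O(¬file_inventory → lower_boom), contraposes to O(¬lower_boom → file_inventory); with O(¬lower_boom) we get O(file_inventory).
Premises 3, 4, 10 do not contribute to this derivation.
So O(file_inventory) holds, i.e. F(¬file_inventory). The claim follows.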